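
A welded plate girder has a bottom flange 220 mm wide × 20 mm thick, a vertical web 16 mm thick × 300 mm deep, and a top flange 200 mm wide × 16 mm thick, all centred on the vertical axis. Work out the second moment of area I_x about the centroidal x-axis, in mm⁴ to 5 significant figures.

Split into non-overlapping primitives; take the origin at the lower-left of the bounding box.
Bottom plate: 220 × 20, A = 4 400 mm², y = 10 mm, Ī = 146666.7 mm⁴.
Web plate: 16 × 300, A = 4 800 mm², y = 170 mm, Ī = 36 000 000 mm⁴.
Top plate: 200 × 16, A = 3 200 mm², y = 328 mm, Ī = 68266.67 mm⁴.
Centroid: ȳ = ΣA·y / ΣA = 154 mm.
Transfer each piece to the centroidal x-axis using Ī + A·d² with d = y − 154:
  bottom plate: d = -144 mm → contributes +91 385 067 mm⁴
  web plate: d = 16 mm → contributes +37 228 800 mm⁴
  top plate: d = 174 mm → contributes +96 951 467 mm⁴
Total I = 225 565 333 mm⁴.

I_x ≈ 2.2557 × 10⁸ mm⁴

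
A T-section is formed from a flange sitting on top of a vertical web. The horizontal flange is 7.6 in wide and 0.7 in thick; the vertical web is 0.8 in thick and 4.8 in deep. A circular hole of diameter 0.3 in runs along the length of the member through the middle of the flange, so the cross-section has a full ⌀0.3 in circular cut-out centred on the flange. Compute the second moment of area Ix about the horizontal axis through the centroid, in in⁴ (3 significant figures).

Ix ≈ 24.4 in⁴

Split into non-overlapping primitives; take the origin at the lower-left of the bounding box.
Flange: 7.6 × 0.7, A = 5.32 in², y = 5.15 in, Ī = 0.21723 in⁴.
Web: 0.8 × 4.8, A = 3.84 in², y = 2.4 in, Ī = 7.3728 in⁴.
Hole (subtracted): ⌀0.3, A = 0.070686 in², y = 5.15 in, Ī = 0.00039761 in⁴.
Centroid: ȳ = ΣA·y / ΣA = 3.9882 in.
Transfer each piece to the horizontal axis through the centroid using Ī + A·d² with d = y − 3.9882:
  flange: d = 1.1618 in → contributes +7.3981 in⁴
  web: d = -1.5882 in → contributes +17.059 in⁴
  hole: d = 1.1618 in → contributes −0.095809 in⁴
Total I = 24.361 in⁴.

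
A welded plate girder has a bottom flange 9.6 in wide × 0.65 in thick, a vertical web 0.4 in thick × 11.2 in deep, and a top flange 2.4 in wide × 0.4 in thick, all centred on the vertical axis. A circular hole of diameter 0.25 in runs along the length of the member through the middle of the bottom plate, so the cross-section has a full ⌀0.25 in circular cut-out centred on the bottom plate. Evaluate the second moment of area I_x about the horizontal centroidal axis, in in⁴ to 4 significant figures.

Split into non-overlapping primitives; take the origin at the lower-left of the bounding box.
Bottom plate: 9.6 × 0.65, A = 6.24 in², y = 0.325 in, Ī = 0.2197 in⁴.
Web plate: 0.4 × 11.2, A = 4.48 in², y = 6.25 in, Ī = 46.8309 in⁴.
Top plate: 2.4 × 0.4, A = 0.96 in², y = 12.05 in, Ī = 0.0128 in⁴.
Hole (subtracted): ⌀0.25, A = 0.0490874 in², y = 0.325 in, Ī = 0.000191748 in⁴.
Centroid: ȳ = ΣA·y / ΣA = 3.57496 in.
Transfer each piece to the horizontal centroidal axis using Ī + A·d² with d = y − 3.57496:
  bottom plate: d = -3.24996 in → contributes +66.1281 in⁴
  web plate: d = 2.67504 in → contributes +78.8891 in⁴
  top plate: d = 8.47504 in → contributes +68.9661 in⁴
  hole: d = -3.24996 in → contributes −0.518664 in⁴
Total I = 213.465 in⁴.

I_x ≈ 213.5 in⁴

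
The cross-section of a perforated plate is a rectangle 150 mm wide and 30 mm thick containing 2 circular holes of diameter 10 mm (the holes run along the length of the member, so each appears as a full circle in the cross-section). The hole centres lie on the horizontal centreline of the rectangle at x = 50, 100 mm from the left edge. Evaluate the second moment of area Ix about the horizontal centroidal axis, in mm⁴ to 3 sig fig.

Treat the section as a set of non-overlapping primitives; coordinates are from the bounding-box lower-left.
Plate: 150 × 30, A = 4 500 mm², y = 15 mm, Ī = 337 500 mm⁴.
Hole 1 (subtracted): ⌀10, A = 78.54 mm², y = 15 mm, Ī = 490.87 mm⁴.
Hole 2 (subtracted): ⌀10, A = 78.54 mm², y = 15 mm, Ī = 490.87 mm⁴.
By symmetry the centroid is at mid-height, ȳ = 15 mm.
All pieces are centred on the horizontal centroidal axis, so I = ΣĪ (holes subtracted) = 336 518 mm⁴.

Ix ≈ 3.37 × 10⁵ mm⁴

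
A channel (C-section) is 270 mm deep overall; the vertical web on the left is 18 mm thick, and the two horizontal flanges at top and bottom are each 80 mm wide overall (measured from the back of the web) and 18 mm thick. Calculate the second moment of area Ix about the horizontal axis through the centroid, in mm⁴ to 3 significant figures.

Ix ≈ 6.50 × 10⁷ mm⁴

Treat the section as a set of non-overlapping primitives; coordinates are from the bounding-box lower-left.
Web: 18 × 270, A = 4 860 mm², y = 135 mm, Ī = 29 524 500 mm⁴.
Top flange (beyond web): 62 × 18, A = 1 116 mm², y = 261 mm, Ī = 30 132 mm⁴.
Bottom flange (beyond web): 62 × 18, A = 1 116 mm², y = 9 mm, Ī = 30 132 mm⁴.
By symmetry the centroid is at mid-height, ȳ = 135 mm.
Transfer each piece to the horizontal axis through the centroid using Ī + A·d² with d = y − 135:
  web: d = 0 mm → contributes +29 524 500 mm⁴
  top flange (beyond web): d = 126 mm → contributes +17 747 748 mm⁴
  bottom flange (beyond web): d = -126 mm → contributes +17 747 748 mm⁴
Total I = 65 019 996 mm⁴.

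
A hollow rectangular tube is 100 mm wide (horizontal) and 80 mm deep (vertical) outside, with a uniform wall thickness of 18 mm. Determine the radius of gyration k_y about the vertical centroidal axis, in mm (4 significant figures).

k_y ≈ 33.18 mm

Decompose the section into non-overlapping parts with the origin at the bottom-left of its bounding rectangle.
Outer rectangle: 100 × 80, A = 8 000 mm², x = 50 mm, Ī = 6 666 667 mm⁴.
Inner void (subtracted): 64 × 44, A = 2 816 mm², x = 50 mm, Ī = 961 195 mm⁴.
By symmetry the centroid is at mid-width, x̄ = 50 mm.
All pieces are centred on the vertical centroidal axis, so I = ΣĪ (holes subtracted) = 5 705 472 mm⁴.
Radius of gyration: k = √(I/A) = √(5 705 472 / 5 184) = 33.1752 mm.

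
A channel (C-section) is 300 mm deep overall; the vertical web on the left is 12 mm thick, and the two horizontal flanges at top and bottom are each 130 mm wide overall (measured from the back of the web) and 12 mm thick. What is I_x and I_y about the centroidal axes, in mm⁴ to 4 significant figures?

Treat the section as a set of non-overlapping primitives; coordinates are from the bounding-box lower-left.
Web: 12 × 300, A = 3 600 mm², y = 150 mm, Ī = 27 000 000 mm⁴.
Top flange (beyond web): 118 × 12, A = 1 416 mm², y = 294 mm, Ī = 16 992 mm⁴.
Bottom flange (beyond web): 118 × 12, A = 1 416 mm², y = 6 mm, Ī = 16 992 mm⁴.
By symmetry the centroid is at mid-height, ȳ = 150 mm.
Transfer each piece to the centroidal x-axis using Ī + A·d² with d = y − 150:
  web: d = 0 mm → contributes +27 000 000 mm⁴
  top flange (beyond web): d = 144 mm → contributes +29 379 168 mm⁴
  bottom flange (beyond web): d = -144 mm → contributes +29 379 168 mm⁴
Total I = 85 758 336 mm⁴.
For the y-axis: x̄ = 34.6194 mm.
Repeating about the centroidal y-axis gives I_y = 10 026 204 mm⁴.

I_x ≈ 8.576 × 10⁷ mm⁴, I_y ≈ 1.003 × 10⁷ mm⁴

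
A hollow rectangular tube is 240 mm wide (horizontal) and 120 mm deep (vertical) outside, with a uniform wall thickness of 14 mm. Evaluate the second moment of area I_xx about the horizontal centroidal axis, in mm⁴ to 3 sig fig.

Split into non-overlapping primitives; take the origin at the lower-left of the bounding box.
Outer rectangle: 240 × 120, A = 28 800 mm², y = 60 mm, Ī = 34 560 000 mm⁴.
Inner void (subtracted): 212 × 92, A = 19 504 mm², y = 60 mm, Ī = 13 756 821 mm⁴.
By symmetry the centroid is at mid-height, ȳ = 60 mm.
All pieces are centred on the horizontal centroidal axis, so I = ΣĪ (holes subtracted) = 20 803 179 mm⁴.

I_xx ≈ 2.08 × 10⁷ mm⁴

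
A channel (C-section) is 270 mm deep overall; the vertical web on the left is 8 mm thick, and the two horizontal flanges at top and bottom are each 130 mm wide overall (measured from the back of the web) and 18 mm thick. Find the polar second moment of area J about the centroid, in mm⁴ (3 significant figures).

J ≈ 9.45 × 10⁷ mm⁴

Break the section into simple shapes (no overlaps), measuring from the bottom-left corner of the bounding box.
Web: 8 × 270, A = 2 160 mm², y = 135 mm, Ī = 13 122 000 mm⁴.
Top flange (beyond web): 122 × 18, A = 2 196 mm², y = 261 mm, Ī = 59 292 mm⁴.
Bottom flange (beyond web): 122 × 18, A = 2 196 mm², y = 9 mm, Ī = 59 292 mm⁴.
By symmetry the centroid is at mid-height, ȳ = 135 mm.
Transfer each piece to the centroidal x-axis using Ī + A·d² with d = y − 135:
  web: d = 0 mm → contributes +13 122 000 mm⁴
  top flange (beyond web): d = 126 mm → contributes +34 922 988 mm⁴
  bottom flange (beyond web): d = -126 mm → contributes +34 922 988 mm⁴
Total I = 82 967 976 mm⁴.
For the y-axis: x̄ = 47.571 mm.
Repeating about the centroidal y-axis gives I_y = 11 576 493 mm⁴.
Polar second moment: J = I_x + I_y = 94 544 469 mm⁴.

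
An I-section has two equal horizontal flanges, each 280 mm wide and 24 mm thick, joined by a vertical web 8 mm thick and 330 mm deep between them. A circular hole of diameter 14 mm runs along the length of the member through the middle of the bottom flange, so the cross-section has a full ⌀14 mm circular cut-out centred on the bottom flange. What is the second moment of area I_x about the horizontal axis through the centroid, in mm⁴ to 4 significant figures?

I_x ≈ 4.408 × 10⁸ mm⁴

Break the section into simple shapes (no overlaps), measuring from the bottom-left corner of the bounding box.
Bottom flange: 280 × 24, A = 6 720 mm², y = 12 mm, Ī = 322 560 mm⁴.
Web: 8 × 330, A = 2 640 mm², y = 189 mm, Ī = 23 958 000 mm⁴.
Top flange: 280 × 24, A = 6 720 mm², y = 366 mm, Ī = 322 560 mm⁴.
Hole (subtracted): ⌀14, A = 153.938 mm², y = 12 mm, Ī = 1885.74 mm⁴.
Centroid: ȳ = ΣA·y / ΣA = 190.711 mm.
Transfer each piece to the horizontal axis through the centroid using Ī + A·d² with d = y − 190.711:
  bottom flange: d = -178.711 mm → contributes +214 943 006 mm⁴
  web: d = -1.71085 mm → contributes +23 965 727 mm⁴
  top flange: d = 175.289 mm → contributes +206 803 213 mm⁴
  hole: d = -178.711 mm → contributes −4 918 292 mm⁴
Total I = 440 793 654 mm⁴.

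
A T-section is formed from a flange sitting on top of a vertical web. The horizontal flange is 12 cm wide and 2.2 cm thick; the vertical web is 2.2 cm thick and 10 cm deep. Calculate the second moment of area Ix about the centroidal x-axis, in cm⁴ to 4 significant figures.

Treat the section as a set of non-overlapping primitives; coordinates are from the bounding-box lower-left.
Flange: 12 × 2.2, A = 26.4 cm², y = 11.1 cm, Ī = 10.648 cm⁴.
Web: 2.2 × 10, A = 22 cm², y = 5 cm, Ī = 183.333 cm⁴.
Centroid: ȳ = ΣA·y / ΣA = 8.32727 cm.
Transfer each piece to the centroidal x-axis using Ī + A·d² with d = y − 8.32727:
  flange: d = 2.77273 cm → contributes +213.612 cm⁴
  web: d = -3.32727 cm → contributes +426.89 cm⁴
Total I = 640.501 cm⁴.

Ix ≈ 640.5 cm⁴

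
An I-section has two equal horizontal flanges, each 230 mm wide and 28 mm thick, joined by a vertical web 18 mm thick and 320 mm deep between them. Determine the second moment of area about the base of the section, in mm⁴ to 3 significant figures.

Decompose the section into non-overlapping parts with the origin at the bottom-left of its bounding rectangle.
Bottom flange: 230 × 28, A = 6 440 mm², y = 14 mm, Ī = 420 747 mm⁴.
Web: 18 × 320, A = 5 760 mm², y = 188 mm, Ī = 49 152 000 mm⁴.
Top flange: 230 × 28, A = 6 440 mm², y = 362 mm, Ī = 420 747 mm⁴.
Transfer each piece to a horizontal axis along the bottom face using Ī + A·d² with d = y − 0:
  bottom flange: d = 14 mm → contributes +1 682 987 mm⁴
  web: d = 188 mm → contributes +252 733 440 mm⁴
  top flange: d = 362 mm → contributes +844 344 107 mm⁴
Total I = 1 098 760 533 mm⁴.

I_base ≈ 1.10 × 10⁹ mm⁴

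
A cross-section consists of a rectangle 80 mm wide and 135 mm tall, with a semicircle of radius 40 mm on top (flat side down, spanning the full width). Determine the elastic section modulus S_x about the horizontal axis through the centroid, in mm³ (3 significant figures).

S_x ≈ 3.41 × 10⁵ mm³

Treat the section as a set of non-overlapping primitives; coordinates are from the bounding-box lower-left.
Rectangular body: 80 × 135, A = 10 800 mm², y = 67.5 mm, Ī = 16 402 500 mm⁴.
Semicircular cap: semicircle r = 40, A = 2513.3 mm², y = 151.98 mm, Ī = 280 978 mm⁴.
Centroid: ȳ = ΣA·y / ΣA = 83.447 mm.
Transfer each piece to the horizontal axis through the centroid using Ī + A·d² with d = y − 83.447:
  rectangular body: d = -15.947 mm → contributes +19 149 166 mm⁴
  semicircular cap: d = 68.529 mm → contributes +12 083 905 mm⁴
Total I = 31 233 071 mm⁴.
Extreme fibre distance c = 91.553 mm; S = I/c = 341 149 mm³.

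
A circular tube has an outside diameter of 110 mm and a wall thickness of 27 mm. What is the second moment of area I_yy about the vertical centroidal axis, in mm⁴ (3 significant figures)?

I_yy ≈ 6.70 × 10⁶ mm⁴

Treat the section as a set of non-overlapping primitives; coordinates are from the bounding-box lower-left.
Outer circle: ⌀110, A = 9503.3 mm², x = 55 mm, Ī = 7 186 884 mm⁴.
Bore (subtracted): ⌀56, A = 2 463 mm², x = 55 mm, Ī = 482 750 mm⁴.
By symmetry the centroid is at mid-width, x̄ = 55 mm.
All pieces are centred on the vertical centroidal axis, so I = ΣĪ (holes subtracted) = 6 704 134 mm⁴.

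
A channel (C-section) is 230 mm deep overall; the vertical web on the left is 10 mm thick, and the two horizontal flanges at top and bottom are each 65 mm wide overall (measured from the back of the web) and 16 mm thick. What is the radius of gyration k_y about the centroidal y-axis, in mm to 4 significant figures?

Split into non-overlapping primitives; take the origin at the lower-left of the bounding box.
Web: 10 × 230, A = 2 300 mm², x = 5 mm, Ī = 19166.7 mm⁴.
Top flange (beyond web): 55 × 16, A = 880 mm², x = 37.5 mm, Ī = 221 833 mm⁴.
Bottom flange (beyond web): 55 × 16, A = 880 mm², x = 37.5 mm, Ī = 221 833 mm⁴.
Centroid: x̄ = ΣA·x / ΣA = 19.0887 mm.
Transfer each piece to the centroidal y-axis using Ī + A·d² with d = x − 19.0887:
  web: d = -14.0887 mm → contributes +475 695 mm⁴
  top flange (beyond web): d = 18.4113 mm → contributes +520 133 mm⁴
  bottom flange (beyond web): d = 18.4113 mm → contributes +520 133 mm⁴
Total I = 1 515 961 mm⁴.
Radius of gyration: k = √(I/A) = √(1 515 961 / 4 060) = 19.3233 mm.

k_y ≈ 19.32 mm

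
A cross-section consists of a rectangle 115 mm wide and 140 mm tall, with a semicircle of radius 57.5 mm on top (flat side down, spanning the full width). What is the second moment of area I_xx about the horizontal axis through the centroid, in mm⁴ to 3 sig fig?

I_xx ≈ 6.25 × 10⁷ mm⁴

Decompose the section into non-overlapping parts with the origin at the bottom-left of its bounding rectangle.
Rectangular body: 115 × 140, A = 16 100 mm², y = 70 mm, Ī = 26 296 667 mm⁴.
Semicircular cap: semicircle r = 57.5, A = 5193.4 mm², y = 164.4 mm, Ī = 1 199 785 mm⁴.
Centroid: ȳ = ΣA·y / ΣA = 93.025 mm.
Transfer each piece to the horizontal axis through the centroid using Ī + A·d² with d = y − 93.025:
  rectangular body: d = -23.025 mm → contributes +34 832 063 mm⁴
  semicircular cap: d = 71.379 mm → contributes +27 660 039 mm⁴
Total I = 62 492 102 mm⁴.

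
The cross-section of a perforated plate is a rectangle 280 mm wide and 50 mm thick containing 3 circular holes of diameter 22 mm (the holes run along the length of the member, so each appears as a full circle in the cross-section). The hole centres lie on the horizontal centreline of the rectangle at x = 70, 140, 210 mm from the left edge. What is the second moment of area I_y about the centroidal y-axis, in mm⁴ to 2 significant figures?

I_y ≈ 8.8 × 10⁷ mm⁴

Decompose the section into non-overlapping parts with the origin at the bottom-left of its bounding rectangle.
Plate: 280 × 50, A = 14 000 mm², x = 140 mm, Ī = 91 466 667 mm⁴.
Hole 1 (subtracted): ⌀22, A = 380.1 mm², x = 70 mm, Ī = 11 499 mm⁴.
Hole 2 (subtracted): ⌀22, A = 380.1 mm², x = 140 mm, Ī = 11 499 mm⁴.
Hole 3 (subtracted): ⌀22, A = 380.1 mm², x = 210 mm, Ī = 11 499 mm⁴.
By symmetry the centroid is at mid-width, x̄ = 140 mm.
Transfer each piece to the centroidal y-axis using Ī + A·d² with d = x − 140:
  plate: d = 0 mm → contributes +91 466 667 mm⁴
  hole 1: d = -70 mm → contributes −1 874 149 mm⁴
  hole 2: d = 0 mm → contributes −11 499 mm⁴
  hole 3: d = 70 mm → contributes −1 874 149 mm⁴
Total I = 87 706 869 mm⁴.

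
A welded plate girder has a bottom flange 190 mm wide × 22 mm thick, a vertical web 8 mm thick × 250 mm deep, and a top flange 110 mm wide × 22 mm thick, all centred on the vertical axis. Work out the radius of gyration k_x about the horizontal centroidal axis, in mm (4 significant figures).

Split into non-overlapping primitives; take the origin at the lower-left of the bounding box.
Bottom plate: 190 × 22, A = 4 180 mm², y = 11 mm, Ī = 168 593 mm⁴.
Web plate: 8 × 250, A = 2 000 mm², y = 147 mm, Ī = 10 416 667 mm⁴.
Top plate: 110 × 22, A = 2 420 mm², y = 283 mm, Ī = 97606.7 mm⁴.
Centroid: ȳ = ΣA·y / ΣA = 119.167 mm.
Transfer each piece to the horizontal centroidal axis using Ī + A·d² with d = y − 119.167:
  bottom plate: d = -108.167 mm → contributes +49 075 410 mm⁴
  web plate: d = 27.8326 mm → contributes +11 965 969 mm⁴
  top plate: d = 163.833 mm → contributes +65 053 086 mm⁴
Total I = 126 094 466 mm⁴.
Radius of gyration: k = √(I/A) = √(126 094 466 / 8 600) = 121.087 mm.

k_x ≈ 121.1 mm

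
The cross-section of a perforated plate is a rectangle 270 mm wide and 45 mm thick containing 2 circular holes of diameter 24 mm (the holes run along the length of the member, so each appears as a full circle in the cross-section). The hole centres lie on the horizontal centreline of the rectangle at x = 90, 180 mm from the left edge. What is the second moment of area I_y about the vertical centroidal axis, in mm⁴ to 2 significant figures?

Treat the section as a set of non-overlapping primitives; coordinates are from the bounding-box lower-left.
Plate: 270 × 45, A = 12 150 mm², x = 135 mm, Ī = 73 811 250 mm⁴.
Hole 1 (subtracted): ⌀24, A = 452.4 mm², x = 90 mm, Ī = 16 286 mm⁴.
Hole 2 (subtracted): ⌀24, A = 452.4 mm², x = 180 mm, Ī = 16 286 mm⁴.
By symmetry the centroid is at mid-width, x̄ = 135 mm.
Transfer each piece to the vertical centroidal axis using Ī + A·d² with d = x − 135:
  plate: d = 0 mm → contributes +73 811 250 mm⁴
  hole 1: d = -45 mm → contributes −932 374 mm⁴
  hole 2: d = 45 mm → contributes −932 374 mm⁴
Total I = 71 946 501 mm⁴.

I_y ≈ 7.2 × 10⁷ mm⁴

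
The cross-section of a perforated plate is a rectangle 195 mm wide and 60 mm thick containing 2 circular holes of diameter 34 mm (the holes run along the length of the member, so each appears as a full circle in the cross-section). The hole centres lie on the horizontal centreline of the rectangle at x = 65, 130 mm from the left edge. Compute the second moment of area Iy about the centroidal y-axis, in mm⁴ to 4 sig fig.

Split into non-overlapping primitives; take the origin at the lower-left of the bounding box.
Plate: 195 × 60, A = 11 700 mm², x = 97.5 mm, Ī = 37 074 375 mm⁴.
Hole 1 (subtracted): ⌀34, A = 907.92 mm², x = 65 mm, Ī = 65597.2 mm⁴.
Hole 2 (subtracted): ⌀34, A = 907.92 mm², x = 130 mm, Ī = 65597.2 mm⁴.
By symmetry the centroid is at mid-width, x̄ = 97.5 mm.
Transfer each piece to the centroidal y-axis using Ī + A·d² with d = x − 97.5:
  plate: d = 0 mm → contributes +37 074 375 mm⁴
  hole 1: d = -32.5 mm → contributes −1 024 588 mm⁴
  hole 2: d = 32.5 mm → contributes −1 024 588 mm⁴
Total I = 35 025 199 mm⁴.

Iy ≈ 3.503 × 10⁷ mm⁴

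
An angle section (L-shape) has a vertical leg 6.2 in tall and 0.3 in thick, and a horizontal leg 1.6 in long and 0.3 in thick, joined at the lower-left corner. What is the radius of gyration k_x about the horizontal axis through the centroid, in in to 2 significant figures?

k_x ≈ 2.0 in

Treat the section as a set of non-overlapping primitives; coordinates are from the bounding-box lower-left.
Vertical leg: 0.3 × 6.2, A = 1.86 in², y = 3.1 in, Ī = 5.958 in⁴.
Horizontal leg (remainder): 1.3 × 0.3, A = 0.39 in², y = 0.15 in, Ī = 0.002925 in⁴.
Centroid: ȳ = ΣA·y / ΣA = 2.589 in.
Transfer each piece to the horizontal axis through the centroid using Ī + A·d² with d = y − 2.589:
  vertical leg: d = 0.5113 in → contributes +6.445 in⁴
  horizontal leg (remainder): d = -2.439 in → contributes +2.322 in⁴
Total I = 8.767 in⁴.
Radius of gyration: k = √(I/A) = √(8.767 / 2.25) = 1.974 in.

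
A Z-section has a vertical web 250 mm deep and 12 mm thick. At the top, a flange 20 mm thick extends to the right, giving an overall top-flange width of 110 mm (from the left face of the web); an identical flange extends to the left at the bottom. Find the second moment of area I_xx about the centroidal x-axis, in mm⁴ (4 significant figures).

Split into non-overlapping primitives; take the origin at the lower-left of the bounding box.
Web: 12 × 250, A = 3 000 mm², y = 125 mm, Ī = 15 625 000 mm⁴.
Top flange (beyond web): 98 × 20, A = 1 960 mm², y = 240 mm, Ī = 65333.3 mm⁴.
Bottom flange (beyond web): 98 × 20, A = 1 960 mm², y = 10 mm, Ī = 65333.3 mm⁴.
Centroid: ȳ = ΣA·y / ΣA = 125 mm.
Transfer each piece to the centroidal x-axis using Ī + A·d² with d = y − 125:
  web: d = 0 mm → contributes +15 625 000 mm⁴
  top flange (beyond web): d = 115 mm → contributes +25 986 333 mm⁴
  bottom flange (beyond web): d = -115 mm → contributes +25 986 333 mm⁴
Total I = 67 597 667 mm⁴.

I_xx ≈ 6.760 × 10⁷ mm⁴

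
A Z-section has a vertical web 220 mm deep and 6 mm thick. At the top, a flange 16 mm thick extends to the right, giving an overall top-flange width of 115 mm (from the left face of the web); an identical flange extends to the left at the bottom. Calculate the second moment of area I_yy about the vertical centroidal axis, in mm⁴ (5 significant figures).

I_yy ≈ 1.4990 × 10⁷ mm⁴

Break the section into simple shapes (no overlaps), measuring from the bottom-left corner of the bounding box.
Web: 6 × 220, A = 1 320 mm², x = 112 mm, Ī = 3 960 mm⁴.
Top flange (beyond web): 109 × 16, A = 1 744 mm², x = 169.5 mm, Ī = 1 726 705 mm⁴.
Bottom flange (beyond web): 109 × 16, A = 1 744 mm², x = 54.5 mm, Ī = 1 726 705 mm⁴.
Centroid: x̄ = ΣA·x / ΣA = 112 mm.
Transfer each piece to the vertical centroidal axis using Ī + A·d² with d = x − 112:
  web: d = 0 mm → contributes +3 960 mm⁴
  top flange (beyond web): d = 57.5 mm → contributes +7 492 805 mm⁴
  bottom flange (beyond web): d = -57.5 mm → contributes +7 492 805 mm⁴
Total I = 14 989 571 mm⁴.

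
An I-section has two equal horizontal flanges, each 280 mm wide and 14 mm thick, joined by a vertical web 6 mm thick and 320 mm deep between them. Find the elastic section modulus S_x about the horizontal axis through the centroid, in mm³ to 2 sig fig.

Split into non-overlapping primitives; take the origin at the lower-left of the bounding box.
Bottom flange: 280 × 14, A = 3 920 mm², y = 7 mm, Ī = 64 027 mm⁴.
Web: 6 × 320, A = 1 920 mm², y = 174 mm, Ī = 16 384 000 mm⁴.
Top flange: 280 × 14, A = 3 920 mm², y = 341 mm, Ī = 64 027 mm⁴.
By symmetry the centroid is at mid-height, ȳ = 174 mm.
Transfer each piece to the horizontal axis through the centroid using Ī + A·d² with d = y − 174:
  bottom flange: d = -167 mm → contributes +109 388 907 mm⁴
  web: d = 0 mm → contributes +16 384 000 mm⁴
  top flange: d = 167 mm → contributes +109 388 907 mm⁴
Total I = 235 161 813 mm⁴.
Extreme fibre distance c = 174 mm; S = I/c = 1 351 505 mm³.

S_x ≈ 1.4 × 10⁶ mm³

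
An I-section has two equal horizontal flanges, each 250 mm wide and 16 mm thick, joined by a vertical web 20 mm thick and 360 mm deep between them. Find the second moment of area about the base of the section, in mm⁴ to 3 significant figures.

I_base ≈ 9.45 × 10⁸ mm⁴

Break the section into simple shapes (no overlaps), measuring from the bottom-left corner of the bounding box.
Bottom flange: 250 × 16, A = 4 000 mm², y = 8 mm, Ī = 85 333 mm⁴.
Web: 20 × 360, A = 7 200 mm², y = 196 mm, Ī = 77 760 000 mm⁴.
Top flange: 250 × 16, A = 4 000 mm², y = 384 mm, Ī = 85 333 mm⁴.
Transfer each piece to the bottom edge using Ī + A·d² with d = y − 0:
  bottom flange: d = 8 mm → contributes +341 333 mm⁴
  web: d = 196 mm → contributes +354 355 200 mm⁴
  top flange: d = 384 mm → contributes +589 909 333 mm⁴
Total I = 944 605 867 mm⁴.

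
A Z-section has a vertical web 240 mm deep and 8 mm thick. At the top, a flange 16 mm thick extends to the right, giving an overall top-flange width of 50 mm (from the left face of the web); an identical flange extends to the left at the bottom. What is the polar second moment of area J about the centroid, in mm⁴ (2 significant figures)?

Split into non-overlapping primitives; take the origin at the lower-left of the bounding box.
Web: 8 × 240, A = 1 920 mm², y = 120 mm, Ī = 9 216 000 mm⁴.
Top flange (beyond web): 42 × 16, A = 672 mm², y = 232 mm, Ī = 14 336 mm⁴.
Bottom flange (beyond web): 42 × 16, A = 672 mm², y = 8 mm, Ī = 14 336 mm⁴.
Centroid: ȳ = ΣA·y / ΣA = 120 mm.
Transfer each piece to the centroidal x-axis using Ī + A·d² with d = y − 120:
  web: d = 0 mm → contributes +9 216 000 mm⁴
  top flange (beyond web): d = 112 mm → contributes +8 443 904 mm⁴
  bottom flange (beyond web): d = -112 mm → contributes +8 443 904 mm⁴
Total I = 26 103 808 mm⁴.
For the y-axis: x̄ = 46 mm.
Repeating about the centroidal y-axis gives I_y = 1 047 808 mm⁴.
Polar second moment: J = I_x + I_y = 27 151 616 mm⁴.

J ≈ 2.7 × 10⁷ mm⁴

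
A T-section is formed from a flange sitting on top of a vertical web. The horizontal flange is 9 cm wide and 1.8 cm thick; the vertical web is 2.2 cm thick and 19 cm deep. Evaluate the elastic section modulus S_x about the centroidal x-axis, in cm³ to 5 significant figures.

S_x ≈ 203.52 cm³

Break the section into simple shapes (no overlaps), measuring from the bottom-left corner of the bounding box.
Flange: 9 × 1.8, A = 16.2 cm², y = 19.9 cm, Ī = 4.374 cm⁴.
Web: 2.2 × 19, A = 41.8 cm², y = 9.5 cm, Ī = 1257.483 cm⁴.
Centroid: ȳ = ΣA·y / ΣA = 12.40483 cm.
Transfer each piece to the centroidal x-axis using Ī + A·d² with d = y − 12.40483:
  flange: d = 7.495172 cm → contributes +914.4513 cm⁴
  web: d = -2.904828 cm → contributes +1610.193 cm⁴
Total I = 2524.644 cm⁴.
Extreme fibre distance c = 12.40483 cm; S = I/c = 203.5211 cm³.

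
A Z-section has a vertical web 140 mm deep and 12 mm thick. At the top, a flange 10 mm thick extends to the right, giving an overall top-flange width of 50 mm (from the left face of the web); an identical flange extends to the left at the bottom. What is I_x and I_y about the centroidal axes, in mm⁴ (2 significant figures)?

I_x ≈ 6.0 × 10⁶ mm⁴, I_y ≈ 5.9 × 10⁵ mm⁴

Split into non-overlapping primitives; take the origin at the lower-left of the bounding box.
Web: 12 × 140, A = 1 680 mm², y = 70 mm, Ī = 2 744 000 mm⁴.
Top flange (beyond web): 38 × 10, A = 380 mm², y = 135 mm, Ī = 3 167 mm⁴.
Bottom flange (beyond web): 38 × 10, A = 380 mm², y = 5 mm, Ī = 3 167 mm⁴.
Centroid: ȳ = ΣA·y / ΣA = 70 mm.
Transfer each piece to the centroidal x-axis using Ī + A·d² with d = y − 70:
  web: d = 0 mm → contributes +2 744 000 mm⁴
  top flange (beyond web): d = 65 mm → contributes +1 608 667 mm⁴
  bottom flange (beyond web): d = -65 mm → contributes +1 608 667 mm⁴
Total I = 5 961 333 mm⁴.
For the y-axis: x̄ = 44 mm.
Repeating about the centroidal y-axis gives I_y = 586 613 mm⁴.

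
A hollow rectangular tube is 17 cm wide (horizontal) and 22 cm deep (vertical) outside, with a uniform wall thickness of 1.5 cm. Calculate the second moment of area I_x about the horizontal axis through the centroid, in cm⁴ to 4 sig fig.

I_x ≈ 7083 cm⁴

Break the section into simple shapes (no overlaps), measuring from the bottom-left corner of the bounding box.
Outer rectangle: 17 × 22, A = 374 cm², y = 11 cm, Ī = 15084.7 cm⁴.
Inner void (subtracted): 14 × 19, A = 266 cm², y = 11 cm, Ī = 8002.17 cm⁴.
By symmetry the centroid is at mid-height, ȳ = 11 cm.
All pieces are centred on the horizontal axis through the centroid, so I = ΣĪ (holes subtracted) = 7082.5 cm⁴.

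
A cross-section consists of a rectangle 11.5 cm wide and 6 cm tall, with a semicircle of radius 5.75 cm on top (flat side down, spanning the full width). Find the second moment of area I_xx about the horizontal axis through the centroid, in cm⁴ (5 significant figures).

I_xx ≈ 1204.0 cm⁴

Break the section into simple shapes (no overlaps), measuring from the bottom-left corner of the bounding box.
Rectangular body: 11.5 × 6, A = 69 cm², y = 3 cm, Ī = 207 cm⁴.
Semicircular cap: semicircle r = 5.75, A = 51.93445 cm², y = 8.440376 cm, Ī = 119.9785 cm⁴.
Centroid: ȳ = ΣA·y / ΣA = 5.336331 cm.
Transfer each piece to the horizontal axis through the centroid using Ī + A·d² with d = y − 5.336331:
  rectangular body: d = -2.336331 cm → contributes +583.6326 cm⁴
  semicircular cap: d = 3.104045 cm → contributes +620.3718 cm⁴
Total I = 1204.004 cm⁴.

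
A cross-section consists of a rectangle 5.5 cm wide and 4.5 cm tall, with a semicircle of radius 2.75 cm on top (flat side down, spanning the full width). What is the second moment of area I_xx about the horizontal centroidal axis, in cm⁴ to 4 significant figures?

Decompose the section into non-overlapping parts with the origin at the bottom-left of its bounding rectangle.
Rectangular body: 5.5 × 4.5, A = 24.75 cm², y = 2.25 cm, Ī = 41.7656 cm⁴.
Semicircular cap: semicircle r = 2.75, A = 11.8791 cm², y = 5.66714 cm, Ī = 6.27715 cm⁴.
Centroid: ȳ = ΣA·y / ΣA = 3.35821 cm.
Transfer each piece to the horizontal centroidal axis using Ī + A·d² with d = y − 3.35821:
  rectangular body: d = -1.10821 cm → contributes +72.1616 cm⁴
  semicircular cap: d = 2.30893 cm → contributes +69.6067 cm⁴
Total I = 141.768 cm⁴.

I_xx ≈ 141.8 cm⁴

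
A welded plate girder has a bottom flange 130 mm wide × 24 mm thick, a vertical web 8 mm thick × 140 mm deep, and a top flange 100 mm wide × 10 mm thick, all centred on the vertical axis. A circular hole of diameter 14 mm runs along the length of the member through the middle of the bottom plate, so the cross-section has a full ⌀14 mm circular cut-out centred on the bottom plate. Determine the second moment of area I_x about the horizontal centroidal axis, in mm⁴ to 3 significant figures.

Break the section into simple shapes (no overlaps), measuring from the bottom-left corner of the bounding box.
Bottom plate: 130 × 24, A = 3 120 mm², y = 12 mm, Ī = 149 760 mm⁴.
Web plate: 8 × 140, A = 1 120 mm², y = 94 mm, Ī = 1 829 333 mm⁴.
Top plate: 100 × 10, A = 1 000 mm², y = 169 mm, Ī = 8333.3 mm⁴.
Hole (subtracted): ⌀14, A = 153.94 mm², y = 12 mm, Ī = 1885.7 mm⁴.
Centroid: ȳ = ΣA·y / ΣA = 60.926 mm.
Transfer each piece to the horizontal centroidal axis using Ī + A·d² with d = y − 60.926:
  bottom plate: d = -48.926 mm → contributes +7 618 231 mm⁴
  web plate: d = 33.074 mm → contributes +3 054 499 mm⁴
  top plate: d = 108.07 mm → contributes +11 688 351 mm⁴
  hole: d = -48.926 mm → contributes −370 373 mm⁴
Total I = 21 990 708 mm⁴.

I_x ≈ 2.20 × 10⁷ mm⁴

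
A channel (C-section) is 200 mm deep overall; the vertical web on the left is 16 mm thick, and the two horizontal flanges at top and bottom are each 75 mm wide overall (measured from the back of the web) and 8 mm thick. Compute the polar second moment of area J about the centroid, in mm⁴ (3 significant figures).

Break the section into simple shapes (no overlaps), measuring from the bottom-left corner of the bounding box.
Web: 16 × 200, A = 3 200 mm², y = 100 mm, Ī = 10 666 667 mm⁴.
Top flange (beyond web): 59 × 8, A = 472 mm², y = 196 mm, Ī = 2517.3 mm⁴.
Bottom flange (beyond web): 59 × 8, A = 472 mm², y = 4 mm, Ī = 2517.3 mm⁴.
By symmetry the centroid is at mid-height, ȳ = 100 mm.
Transfer each piece to the centroidal x-axis using Ī + A·d² with d = y − 100:
  web: d = 0 mm → contributes +10 666 667 mm⁴
  top flange (beyond web): d = 96 mm → contributes +4 352 469 mm⁴
  bottom flange (beyond web): d = -96 mm → contributes +4 352 469 mm⁴
Total I = 19 371 605 mm⁴.
For the y-axis: x̄ = 16.542 mm.
Repeating about the centroidal y-axis gives I_y = 1 367 202 mm⁴.
Polar second moment: J = I_x + I_y = 20 738 807 mm⁴.

J ≈ 2.07 × 10⁷ mm⁴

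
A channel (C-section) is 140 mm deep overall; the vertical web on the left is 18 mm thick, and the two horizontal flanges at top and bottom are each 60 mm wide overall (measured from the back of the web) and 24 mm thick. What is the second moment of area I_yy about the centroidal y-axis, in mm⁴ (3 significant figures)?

Treat the section as a set of non-overlapping primitives; coordinates are from the bounding-box lower-left.
Web: 18 × 140, A = 2 520 mm², x = 9 mm, Ī = 68 040 mm⁴.
Top flange (beyond web): 42 × 24, A = 1 008 mm², x = 39 mm, Ī = 148 176 mm⁴.
Bottom flange (beyond web): 42 × 24, A = 1 008 mm², x = 39 mm, Ī = 148 176 mm⁴.
Centroid: x̄ = ΣA·x / ΣA = 22.333 mm.
Transfer each piece to the centroidal y-axis using Ī + A·d² with d = x − 22.333:
  web: d = -13.333 mm → contributes +516 040 mm⁴
  top flange (beyond web): d = 16.667 mm → contributes +428 176 mm⁴
  bottom flange (beyond web): d = 16.667 mm → contributes +428 176 mm⁴
Total I = 1 372 392 mm⁴.

I_yy ≈ 1.37 × 10⁶ mm⁴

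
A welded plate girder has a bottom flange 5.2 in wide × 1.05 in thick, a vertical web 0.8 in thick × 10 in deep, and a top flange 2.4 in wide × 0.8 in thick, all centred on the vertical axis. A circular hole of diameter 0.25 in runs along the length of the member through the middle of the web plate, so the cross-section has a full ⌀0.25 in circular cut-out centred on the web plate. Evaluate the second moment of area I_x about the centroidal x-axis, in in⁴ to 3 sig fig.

Decompose the section into non-overlapping parts with the origin at the bottom-left of its bounding rectangle.
Bottom plate: 5.2 × 1.05, A = 5.46 in², y = 0.525 in, Ī = 0.50164 in⁴.
Web plate: 0.8 × 10, A = 8 in², y = 6.05 in, Ī = 66.667 in⁴.
Top plate: 2.4 × 0.8, A = 1.92 in², y = 11.45 in, Ī = 0.1024 in⁴.
Hole (subtracted): ⌀0.25, A = 0.049087 in², y = 6.05 in, Ī = 0.00019175 in⁴.
Centroid: ȳ = ΣA·y / ΣA = 4.7586 in.
Transfer each piece to the centroidal x-axis using Ī + A·d² with d = y − 4.7586:
  bottom plate: d = -4.2336 in → contributes +98.363 in⁴
  web plate: d = 1.2914 in → contributes +80.009 in⁴
  top plate: d = 6.6914 in → contributes +86.07 in⁴
  hole: d = 1.2914 in → contributes −0.082057 in⁴
Total I = 264.36 in⁴.

I_x ≈ 264 in⁴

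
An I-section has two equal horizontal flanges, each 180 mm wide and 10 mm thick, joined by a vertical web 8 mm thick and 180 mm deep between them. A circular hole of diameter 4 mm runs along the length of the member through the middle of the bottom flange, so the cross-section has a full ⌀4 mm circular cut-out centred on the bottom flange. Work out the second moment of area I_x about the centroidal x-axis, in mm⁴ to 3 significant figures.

I_x ≈ 3.63 × 10⁷ mm⁴

Decompose the section into non-overlapping parts with the origin at the bottom-left of its bounding rectangle.
Bottom flange: 180 × 10, A = 1 800 mm², y = 5 mm, Ī = 15 000 mm⁴.
Web: 8 × 180, A = 1 440 mm², y = 100 mm, Ī = 3 888 000 mm⁴.
Top flange: 180 × 10, A = 1 800 mm², y = 195 mm, Ī = 15 000 mm⁴.
Hole (subtracted): ⌀4, A = 12.566 mm², y = 5 mm, Ī = 12.566 mm⁴.
Centroid: ȳ = ΣA·y / ΣA = 100.24 mm.
Transfer each piece to the centroidal x-axis using Ī + A·d² with d = y − 100.24:
  bottom flange: d = -95.237 mm → contributes +16 341 312 mm⁴
  web: d = -0.23746 mm → contributes +3 888 081 mm⁴
  top flange: d = 94.763 mm → contributes +16 178 891 mm⁴
  hole: d = -95.237 mm → contributes −113 992 mm⁴
Total I = 36 294 292 mm⁴.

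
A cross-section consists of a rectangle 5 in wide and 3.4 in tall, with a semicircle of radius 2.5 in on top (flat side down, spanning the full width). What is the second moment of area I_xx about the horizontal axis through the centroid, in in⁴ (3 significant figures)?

I_xx ≈ 68.1 in⁴

Treat the section as a set of non-overlapping primitives; coordinates are from the bounding-box lower-left.
Rectangular body: 5 × 3.4, A = 17 in², y = 1.7 in, Ī = 16.377 in⁴.
Semicircular cap: semicircle r = 2.5, A = 9.8175 in², y = 4.461 in, Ī = 4.2874 in⁴.
Centroid: ȳ = ΣA·y / ΣA = 2.7108 in.
Transfer each piece to the horizontal axis through the centroid using Ī + A·d² with d = y − 2.7108:
  rectangular body: d = -1.0108 in → contributes +33.745 in⁴
  semicircular cap: d = 1.7503 in → contributes +34.362 in⁴
Total I = 68.107 in⁴.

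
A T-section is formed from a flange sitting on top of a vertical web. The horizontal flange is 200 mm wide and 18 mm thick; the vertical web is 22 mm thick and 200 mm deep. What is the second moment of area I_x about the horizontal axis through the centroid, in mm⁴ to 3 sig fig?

I_x ≈ 3.83 × 10⁷ mm⁴

Treat the section as a set of non-overlapping primitives; coordinates are from the bounding-box lower-left.
Flange: 200 × 18, A = 3 600 mm², y = 209 mm, Ī = 97 200 mm⁴.
Web: 22 × 200, A = 4 400 mm², y = 100 mm, Ī = 14 666 667 mm⁴.
Centroid: ȳ = ΣA·y / ΣA = 149.05 mm.
Transfer each piece to the horizontal axis through the centroid using Ī + A·d² with d = y − 149.05:
  flange: d = 59.95 mm → contributes +13 035 609 mm⁴
  web: d = -49.05 mm → contributes +25 252 638 mm⁴
Total I = 38 288 247 mm⁴.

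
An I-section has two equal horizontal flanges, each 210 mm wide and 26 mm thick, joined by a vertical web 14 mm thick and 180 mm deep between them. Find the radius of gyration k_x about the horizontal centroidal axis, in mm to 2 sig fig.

k_x ≈ 96 mm

Break the section into simple shapes (no overlaps), measuring from the bottom-left corner of the bounding box.
Bottom flange: 210 × 26, A = 5 460 mm², y = 13 mm, Ī = 307 580 mm⁴.
Web: 14 × 180, A = 2 520 mm², y = 116 mm, Ī = 6 804 000 mm⁴.
Top flange: 210 × 26, A = 5 460 mm², y = 219 mm, Ī = 307 580 mm⁴.
By symmetry the centroid is at mid-height, ȳ = 116 mm.
Transfer each piece to the horizontal centroidal axis using Ī + A·d² with d = y − 116:
  bottom flange: d = -103 mm → contributes +58 232 720 mm⁴
  web: d = 0 mm → contributes +6 804 000 mm⁴
  top flange: d = 103 mm → contributes +58 232 720 mm⁴
Total I = 123 269 440 mm⁴.
Radius of gyration: k = √(I/A) = √(123 269 440 / 13 440) = 95.77 mm.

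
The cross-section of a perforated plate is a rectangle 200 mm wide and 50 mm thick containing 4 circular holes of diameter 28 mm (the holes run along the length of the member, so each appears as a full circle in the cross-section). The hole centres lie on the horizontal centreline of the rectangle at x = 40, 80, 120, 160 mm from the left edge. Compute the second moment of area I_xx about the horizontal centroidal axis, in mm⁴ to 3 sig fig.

Split into non-overlapping primitives; take the origin at the lower-left of the bounding box.
Plate: 200 × 50, A = 10 000 mm², y = 25 mm, Ī = 2 083 333 mm⁴.
Hole 1 (subtracted): ⌀28, A = 615.75 mm², y = 25 mm, Ī = 30 172 mm⁴.
Hole 2 (subtracted): ⌀28, A = 615.75 mm², y = 25 mm, Ī = 30 172 mm⁴.
Hole 3 (subtracted): ⌀28, A = 615.75 mm², y = 25 mm, Ī = 30 172 mm⁴.
Hole 4 (subtracted): ⌀28, A = 615.75 mm², y = 25 mm, Ī = 30 172 mm⁴.
By symmetry the centroid is at mid-height, ȳ = 25 mm.
All pieces are centred on the horizontal centroidal axis, so I = ΣĪ (holes subtracted) = 1 962 646 mm⁴.

I_xx ≈ 1.96 × 10⁶ mm⁴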